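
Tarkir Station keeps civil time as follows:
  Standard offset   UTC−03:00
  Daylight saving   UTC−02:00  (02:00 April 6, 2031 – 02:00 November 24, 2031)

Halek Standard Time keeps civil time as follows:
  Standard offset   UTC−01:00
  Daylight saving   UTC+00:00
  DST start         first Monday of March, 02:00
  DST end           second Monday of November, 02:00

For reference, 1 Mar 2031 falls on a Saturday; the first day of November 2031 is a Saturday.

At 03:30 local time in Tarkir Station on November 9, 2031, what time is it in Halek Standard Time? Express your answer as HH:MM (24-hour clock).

05:30

November 9, 2031 lies within the daylight-saving period (6 April – 24 November), so Tarkir Station is on daylight time, UTC−02:00.
03:30 Tarkir Station + 2h = 05:30 UTC.
1 March 2031 is a Saturday, so the first Monday is March 3.
1 November 2031 is a Saturday, so the first Monday is November 3 and the second is November 10.
At the standard offset (UTC−01:00), 05:30 UTC − 1h = 04:30 Halek Standard Time standard time.
The standard-time date in Halek Standard Time, November 9, 2031, falls between 3 March and 10 November, so daylight saving is in effect and Halek Standard Time is at UTC+00:00.
05:30 UTC + 0h = 05:30 Halek Standard Time.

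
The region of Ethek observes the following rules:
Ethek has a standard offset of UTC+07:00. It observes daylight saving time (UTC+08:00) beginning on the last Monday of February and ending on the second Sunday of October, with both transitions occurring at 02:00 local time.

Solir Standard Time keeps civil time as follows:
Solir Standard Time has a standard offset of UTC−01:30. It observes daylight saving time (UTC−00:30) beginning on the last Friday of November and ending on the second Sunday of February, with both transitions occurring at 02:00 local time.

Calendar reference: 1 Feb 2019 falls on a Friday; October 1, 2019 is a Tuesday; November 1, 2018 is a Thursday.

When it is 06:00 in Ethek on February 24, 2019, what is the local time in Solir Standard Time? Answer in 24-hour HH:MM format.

21:30

1 February 2019 is a Friday, so Mondays fall on 4, 11, 18, 25; the last is February 25.
1 October 2019 is a Tuesday, so the first Sunday is October 6 and the second is October 13.
February 24, 2019 is outside the daylight-saving period (25 February – 13 October), so Ethek is on standard time, UTC+07:00.
06:00 Ethek − 7h = 23:00 UTC (rolling into the previous day, 23 February 2019).
1 November 2018 is a Thursday, so Fridays fall on 2, 9, 16, 23, 30; the last is November 30.
1 February 2019 is a Friday, so the first Sunday is February 3 and the second is February 10.
At the standard offset (UTC−01:30), 23:00 UTC − 1h30m = 21:30 Solir Standard Time standard time.
The standard-time date in Solir Standard Time, February 23, 2019, does not fall between 30 November 2018 and 10 February 2019, so daylight saving is not in effect and Solir Standard Time is at UTC−01:30.
23:00 UTC − 1h30m = 21:30 Solir Standard Time.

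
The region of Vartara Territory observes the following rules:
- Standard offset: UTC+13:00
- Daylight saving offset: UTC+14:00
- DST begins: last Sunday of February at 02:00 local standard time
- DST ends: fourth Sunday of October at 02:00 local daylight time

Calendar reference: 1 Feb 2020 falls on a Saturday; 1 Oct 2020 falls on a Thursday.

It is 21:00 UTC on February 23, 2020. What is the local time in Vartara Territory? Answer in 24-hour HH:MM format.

1 February 2020 is a Saturday, so Sundays fall on 2, 9, 16, 23; the last is February 23.
1 October 2020 is a Thursday, so the first Sunday is October 4 and the fourth is October 25.
At the standard offset (UTC+13:00), 21:00 UTC + 13h = 10:00 Vartara Territory standard time (rolling into the next day, 24 February 2020).
The standard-time date in Vartara Territory, February 24, 2020, falls between 23 February and 25 October, so daylight saving is in effect and Vartara Territory is at UTC+14:00.
21:00 UTC + 14h = 11:00 local (rolling into the next day, 24 February 2020).

11:00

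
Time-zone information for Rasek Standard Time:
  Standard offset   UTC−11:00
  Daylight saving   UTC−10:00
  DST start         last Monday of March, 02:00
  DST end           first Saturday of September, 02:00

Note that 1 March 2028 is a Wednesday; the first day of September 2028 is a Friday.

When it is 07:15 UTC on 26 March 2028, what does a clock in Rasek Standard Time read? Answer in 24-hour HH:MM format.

20:15

1 March 2028 is a Wednesday, so Mondays fall on 6, 13, 20, 27; the last is March 27.
1 September 2028 is a Friday, so the first Saturday is September 2.
At the standard offset (UTC−11:00), 07:15 UTC − 11h = 20:15 Rasek Standard Time standard time (rolling into the previous day, 25 March 2028).
The standard-time date in Rasek Standard Time, 25 March 2028, does not fall between 27 March and 2 September, so daylight saving is not in effect and Rasek Standard Time is at UTC−11:00.
07:15 UTC − 11h = 20:15 local (rolling into the previous day, 25 March 2028).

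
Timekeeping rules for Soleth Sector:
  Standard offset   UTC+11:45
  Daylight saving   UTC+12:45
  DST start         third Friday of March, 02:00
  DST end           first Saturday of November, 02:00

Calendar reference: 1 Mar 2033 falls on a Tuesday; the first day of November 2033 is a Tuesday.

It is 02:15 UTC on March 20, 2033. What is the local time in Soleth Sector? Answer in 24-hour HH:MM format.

15:00

1 March 2033 is a Tuesday, so the first Friday is March 4 and the third is March 18.
1 November 2033 is a Tuesday, so the first Saturday is November 5.
At the standard offset (UTC+11:45), 02:15 UTC + 11h45m = 14:00 Soleth Sector standard time.
The standard-time date in Soleth Sector, March 20, 2033, falls between 18 March and 5 November, so daylight saving is in effect and Soleth Sector is at UTC+12:45.
02:15 UTC + 12h45m = 15:00 local.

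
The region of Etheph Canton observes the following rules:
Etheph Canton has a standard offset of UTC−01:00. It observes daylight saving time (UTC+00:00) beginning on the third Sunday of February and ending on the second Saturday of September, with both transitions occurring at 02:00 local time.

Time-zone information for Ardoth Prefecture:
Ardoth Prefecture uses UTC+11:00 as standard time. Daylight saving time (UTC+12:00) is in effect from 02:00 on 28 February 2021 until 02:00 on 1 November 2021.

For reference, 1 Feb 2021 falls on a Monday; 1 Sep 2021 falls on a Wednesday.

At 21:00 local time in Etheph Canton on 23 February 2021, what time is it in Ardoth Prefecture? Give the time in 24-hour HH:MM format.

1 February 2021 is a Monday, so the first Sunday is February 7 and the third is February 21.
1 September 2021 is a Wednesday, so the first Saturday is September 4 and the second is September 11.
23 February 2021 lies within the daylight-saving period (21 February – 11 September), so Etheph Canton is on daylight time, UTC+00:00.
21:00 Etheph Canton − 0h = 21:00 UTC.
At the standard offset (UTC+11:00), 21:00 UTC + 11h = 08:00 Ardoth Prefecture standard time (rolling into the next day, 24 February 2021).
The standard-time date in Ardoth Prefecture, 24 February 2021, is outside the daylight-saving period (28 February – 1 November), so Ardoth Prefecture is on standard time, UTC+11:00.
21:00 UTC + 11h = 08:00 Ardoth Prefecture (rolling into the next day, 24 February 2021).

08:00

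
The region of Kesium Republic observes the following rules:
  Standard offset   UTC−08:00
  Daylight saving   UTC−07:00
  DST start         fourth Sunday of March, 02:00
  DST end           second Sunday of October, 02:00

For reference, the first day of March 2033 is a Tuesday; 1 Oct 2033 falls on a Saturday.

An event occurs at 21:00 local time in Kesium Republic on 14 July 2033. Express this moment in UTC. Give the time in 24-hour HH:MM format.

04:00

1 March 2033 is a Tuesday, so the first Sunday is March 6 and the fourth is March 27.
1 October 2033 is a Saturday, so the first Sunday is October 2 and the second is October 9.
14 July 2033 falls between 27 March and 9 October, so daylight saving is in effect and Kesium Republic is at UTC−07:00.
21:00 local + 7h = 04:00 UTC (rolling into the next day, 15 July 2033).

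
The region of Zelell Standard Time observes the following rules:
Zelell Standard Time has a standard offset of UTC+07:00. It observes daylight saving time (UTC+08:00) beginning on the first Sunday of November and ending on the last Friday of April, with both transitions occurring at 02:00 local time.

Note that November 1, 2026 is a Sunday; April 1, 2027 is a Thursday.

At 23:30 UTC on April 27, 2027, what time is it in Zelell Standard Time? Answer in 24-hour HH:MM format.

1 November 2026 is a Sunday, so the first Sunday is November 1.
1 April 2027 is a Thursday, so Fridays fall on 2, 9, 16, 23, 30; the last is April 30.
At the standard offset (UTC+07:00), 23:30 UTC + 7h = 06:30 Zelell Standard Time standard time (rolling into the next day, 28 April 2027).
Daylight saving runs 1 November 2026 – 30 April 2027; the standard-time date in Zelell Standard Time, April 28, 2027, is inside that window, so Zelell Standard Time is at UTC+08:00.
23:30 UTC + 8h = 07:30 local (rolling into the next day, 28 April 2027).

07:30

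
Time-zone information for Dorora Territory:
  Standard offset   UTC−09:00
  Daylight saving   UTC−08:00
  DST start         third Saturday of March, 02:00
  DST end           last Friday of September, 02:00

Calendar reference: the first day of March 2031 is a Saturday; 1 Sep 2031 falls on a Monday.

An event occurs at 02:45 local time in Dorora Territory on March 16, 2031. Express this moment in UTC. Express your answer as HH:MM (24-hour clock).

10:45

1 March 2031 is a Saturday, so the first Saturday is March 1 and the third is March 15.
1 September 2031 is a Monday, so Fridays fall on 5, 12, 19, 26; the last is September 26.
Daylight saving runs 15 March – 26 September; March 16, 2031 is inside that window, so Dorora Territory is at UTC−08:00.
02:45 local + 8h = 10:45 UTC.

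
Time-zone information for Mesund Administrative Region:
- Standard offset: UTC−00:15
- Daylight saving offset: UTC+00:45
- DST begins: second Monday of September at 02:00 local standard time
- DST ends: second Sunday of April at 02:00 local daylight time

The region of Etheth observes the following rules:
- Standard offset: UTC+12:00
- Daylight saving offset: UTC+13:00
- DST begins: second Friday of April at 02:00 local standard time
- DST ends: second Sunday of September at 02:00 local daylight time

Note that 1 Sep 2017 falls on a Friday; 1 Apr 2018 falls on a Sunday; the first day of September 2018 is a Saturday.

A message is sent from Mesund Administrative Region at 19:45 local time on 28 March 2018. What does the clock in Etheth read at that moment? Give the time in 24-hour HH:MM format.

1 September 2017 is a Friday, so the first Monday is September 4 and the second is September 11.
1 April 2018 is a Sunday, so the first Sunday is April 1 and the second is April 8.
Daylight saving runs 11 September 2017 – 8 April 2018; 28 March 2018 is inside that window, so Mesund Administrative Region is at UTC+00:45.
19:45 Mesund Administrative Region − 0h45m = 19:00 UTC.
1 April 2018 is a Sunday, so the first Friday is April 6 and the second is April 13.
1 September 2018 is a Saturday, so the first Sunday is September 2 and the second is September 9.
At the standard offset (UTC+12:00), 19:00 UTC + 12h = 07:00 Etheth standard time (rolling into the next day, 29 March 2018).
The standard-time date in Etheth, 29 March 2018, does not fall between 13 April and 9 September, so daylight saving is not in effect and Etheth is at UTC+12:00.
19:00 UTC + 12h = 07:00 Etheth (rolling into the next day, 29 March 2018).

07:00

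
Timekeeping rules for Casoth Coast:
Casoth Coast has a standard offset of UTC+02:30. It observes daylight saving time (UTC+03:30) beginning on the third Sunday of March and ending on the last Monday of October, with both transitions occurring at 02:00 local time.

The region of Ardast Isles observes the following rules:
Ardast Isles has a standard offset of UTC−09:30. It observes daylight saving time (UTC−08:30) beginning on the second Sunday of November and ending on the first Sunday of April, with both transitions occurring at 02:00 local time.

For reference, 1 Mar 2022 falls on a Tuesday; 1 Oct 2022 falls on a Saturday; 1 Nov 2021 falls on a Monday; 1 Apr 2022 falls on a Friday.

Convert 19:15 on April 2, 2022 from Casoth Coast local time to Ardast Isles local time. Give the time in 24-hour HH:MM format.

1 March 2022 is a Tuesday, so the first Sunday is March 6 and the third is March 20.
1 October 2022 is a Saturday, so Mondays fall on 3, 10, 17, 24, 31; the last is October 31.
April 2, 2022 lies within the daylight-saving period (20 March – 31 October), so Casoth Coast is on daylight time, UTC+03:30.
19:15 Casoth Coast − 3h30m = 15:45 UTC.
1 November 2021 is a Monday, so the first Sunday is November 7 and the second is November 14.
1 April 2022 is a Friday, so the first Sunday is April 3.
At the standard offset (UTC−09:30), 15:45 UTC − 9h30m = 06:15 Ardast Isles standard time.
The standard-time date in Ardast Isles, April 2, 2022, falls between 14 November 2021 and 3 April 2022, so daylight saving is in effect and Ardast Isles is at UTC−08:30.
15:45 UTC − 8h30m = 07:15 Ardast Isles.

07:15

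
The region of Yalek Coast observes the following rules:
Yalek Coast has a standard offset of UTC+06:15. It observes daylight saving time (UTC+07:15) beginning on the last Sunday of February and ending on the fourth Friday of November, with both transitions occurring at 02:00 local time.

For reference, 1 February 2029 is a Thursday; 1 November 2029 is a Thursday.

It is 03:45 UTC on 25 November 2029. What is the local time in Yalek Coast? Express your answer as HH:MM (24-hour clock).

1 February 2029 is a Thursday, so Sundays fall on 4, 11, 18, 25; the last is February 25.
1 November 2029 is a Thursday, so the first Friday is November 2 and the fourth is November 23.
At the standard offset (UTC+06:15), 03:45 UTC + 6h15m = 10:00 Yalek Coast standard time.
The standard-time date in Yalek Coast, 25 November 2029, is outside the daylight-saving period (25 February – 23 November), so Yalek Coast is on standard time, UTC+06:15.
03:45 UTC + 6h15m = 10:00 local.

10:00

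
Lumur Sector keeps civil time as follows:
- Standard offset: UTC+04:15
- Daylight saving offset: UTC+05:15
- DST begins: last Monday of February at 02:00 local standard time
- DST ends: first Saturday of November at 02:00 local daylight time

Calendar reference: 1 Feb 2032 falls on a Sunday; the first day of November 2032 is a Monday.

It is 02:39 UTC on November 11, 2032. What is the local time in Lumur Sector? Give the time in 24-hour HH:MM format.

06:54

1 February 2032 is a Sunday, so Mondays fall on 2, 9, 16, 23; the last is February 23.
1 November 2032 is a Monday, so the first Saturday is November 6.
At the standard offset (UTC+04:15), 02:39 UTC + 4h15m = 06:54 Lumur Sector standard time.
The standard-time date in Lumur Sector, November 11, 2032, is outside the daylight-saving period (23 February – 6 November), so Lumur Sector is on standard time, UTC+04:15.
02:39 UTC + 4h15m = 06:54 local.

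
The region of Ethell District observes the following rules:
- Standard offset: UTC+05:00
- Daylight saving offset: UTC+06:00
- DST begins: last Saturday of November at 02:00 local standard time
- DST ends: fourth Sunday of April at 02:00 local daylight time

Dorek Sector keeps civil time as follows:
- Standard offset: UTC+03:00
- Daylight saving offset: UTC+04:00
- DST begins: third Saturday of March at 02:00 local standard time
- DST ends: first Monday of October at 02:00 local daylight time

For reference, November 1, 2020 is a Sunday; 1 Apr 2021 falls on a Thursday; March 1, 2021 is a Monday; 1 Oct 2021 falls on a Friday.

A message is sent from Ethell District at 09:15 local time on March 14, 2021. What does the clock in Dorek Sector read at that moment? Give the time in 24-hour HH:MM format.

1 November 2020 is a Sunday, so Saturdays fall on 7, 14, 21, 28; the last is November 28.
1 April 2021 is a Thursday, so the first Sunday is April 4 and the fourth is April 25.
Daylight saving runs 28 November 2020 – 25 April 2021; March 14, 2021 is inside that window, so Ethell District is at UTC+06:00.
09:15 Ethell District − 6h = 03:15 UTC.
1 March 2021 is a Monday, so the first Saturday is March 6 and the third is March 20.
1 October 2021 is a Friday, so the first Monday is October 4.
At the standard offset (UTC+03:00), 03:15 UTC + 3h = 06:15 Dorek Sector standard time.
The standard-time date in Dorek Sector, March 14, 2021, is outside the daylight-saving period (20 March – 4 October), so Dorek Sector is on standard time, UTC+03:00.
03:15 UTC + 3h = 06:15 Dorek Sector.

06:15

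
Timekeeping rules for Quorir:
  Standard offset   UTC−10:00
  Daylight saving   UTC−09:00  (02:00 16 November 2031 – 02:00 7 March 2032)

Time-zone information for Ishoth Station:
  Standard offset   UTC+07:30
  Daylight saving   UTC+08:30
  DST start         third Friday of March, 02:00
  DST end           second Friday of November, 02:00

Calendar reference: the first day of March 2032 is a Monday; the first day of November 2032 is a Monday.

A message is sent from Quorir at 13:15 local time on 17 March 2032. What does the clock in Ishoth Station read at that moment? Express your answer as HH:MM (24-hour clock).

06:45

Daylight saving runs 16 November 2031 – 7 March 2032; 17 March 2032 is outside that window, so Quorir is on standard time at UTC−10:00.
13:15 Quorir + 10h = 23:15 UTC.
1 March 2032 is a Monday, so the first Friday is March 5 and the third is March 19.
1 November 2032 is a Monday, so the first Friday is November 5 and the second is November 12.
At the standard offset (UTC+07:30), 23:15 UTC + 7h30m = 06:45 Ishoth Station standard time (rolling into the next day, 18 March 2032).
The standard-time date in Ishoth Station, 18 March 2032, is outside the daylight-saving period (19 March – 12 November), so Ishoth Station is on standard time, UTC+07:30.
23:15 UTC + 7h30m = 06:45 Ishoth Station (rolling into the next day, 18 March 2032).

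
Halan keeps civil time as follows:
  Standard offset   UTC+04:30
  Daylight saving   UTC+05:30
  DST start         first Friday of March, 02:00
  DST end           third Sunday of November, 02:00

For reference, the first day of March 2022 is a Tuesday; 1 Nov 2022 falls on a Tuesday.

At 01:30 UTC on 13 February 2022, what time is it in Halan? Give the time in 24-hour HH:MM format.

1 March 2022 is a Tuesday, so the first Friday is March 4.
1 November 2022 is a Tuesday, so the first Sunday is November 6 and the third is November 20.
At the standard offset (UTC+04:30), 01:30 UTC + 4h30m = 06:00 Halan standard time.
The standard-time date in Halan, 13 February 2022, is outside the daylight-saving period (4 March – 20 November), so Halan is on standard time, UTC+04:30.
01:30 UTC + 4h30m = 06:00 local.

06:00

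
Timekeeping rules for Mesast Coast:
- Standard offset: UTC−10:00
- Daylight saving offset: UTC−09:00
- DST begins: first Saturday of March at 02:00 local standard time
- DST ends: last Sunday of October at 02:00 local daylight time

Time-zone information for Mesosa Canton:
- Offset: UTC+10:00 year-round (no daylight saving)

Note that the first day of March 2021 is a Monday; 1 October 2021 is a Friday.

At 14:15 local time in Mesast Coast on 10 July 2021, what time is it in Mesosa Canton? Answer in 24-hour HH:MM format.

09:15

1 March 2021 is a Monday, so the first Saturday is March 6.
1 October 2021 is a Friday, so Sundays fall on 3, 10, 17, 24, 31; the last is October 31.
10 July 2021 lies within the daylight-saving period (6 March – 31 October), so Mesast Coast is on daylight time, UTC−09:00.
14:15 Mesast Coast + 9h = 23:15 UTC.
Mesosa Canton has no daylight saving, so its offset is UTC+10:00 year-round.
23:15 UTC + 10h = 09:15 Mesosa Canton (rolling into the next day, 11 July 2021).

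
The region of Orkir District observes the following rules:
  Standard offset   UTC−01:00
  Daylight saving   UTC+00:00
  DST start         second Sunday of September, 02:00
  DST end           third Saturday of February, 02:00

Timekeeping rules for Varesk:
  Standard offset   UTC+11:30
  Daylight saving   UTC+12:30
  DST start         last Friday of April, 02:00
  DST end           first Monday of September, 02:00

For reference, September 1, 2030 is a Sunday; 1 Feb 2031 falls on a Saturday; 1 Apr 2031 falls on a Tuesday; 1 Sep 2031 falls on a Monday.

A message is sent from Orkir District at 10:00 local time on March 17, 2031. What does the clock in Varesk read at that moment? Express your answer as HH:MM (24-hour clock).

1 September 2030 is a Sunday, so the first Sunday is September 1 and the second is September 8.
1 February 2031 is a Saturday, so the first Saturday is February 1 and the third is February 15.
March 17, 2031 is outside the daylight-saving period (8 September 2030 – 15 February 2031), so Orkir District is on standard time, UTC−01:00.
10:00 Orkir District + 1h = 11:00 UTC.
1 April 2031 is a Tuesday, so Fridays fall on 4, 11, 18, 25; the last is April 25.
1 September 2031 is a Monday, so the first Monday is September 1.
At the standard offset (UTC+11:30), 11:00 UTC + 11h30m = 22:30 Varesk standard time.
The standard-time date in Varesk, March 17, 2031, is outside the daylight-saving period (25 April – 1 September), so Varesk is on standard time, UTC+11:30.
11:00 UTC + 11h30m = 22:30 Varesk.

22:30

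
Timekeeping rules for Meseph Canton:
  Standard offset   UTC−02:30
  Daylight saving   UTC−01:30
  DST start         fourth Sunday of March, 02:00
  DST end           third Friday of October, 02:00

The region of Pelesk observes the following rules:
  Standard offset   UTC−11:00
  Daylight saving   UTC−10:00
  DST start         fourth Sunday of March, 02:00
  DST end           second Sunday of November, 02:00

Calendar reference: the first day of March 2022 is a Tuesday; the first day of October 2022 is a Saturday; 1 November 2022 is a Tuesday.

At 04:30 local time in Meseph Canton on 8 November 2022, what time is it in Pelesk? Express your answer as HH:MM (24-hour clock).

1 March 2022 is a Tuesday, so the first Sunday is March 6 and the fourth is March 27.
1 October 2022 is a Saturday, so the first Friday is October 7 and the third is October 21.
8 November 2022 does not fall between 27 March and 21 October, so daylight saving is not in effect and Meseph Canton is at UTC−02:30.
04:30 Meseph Canton + 2h30m = 07:00 UTC.
1 March 2022 is a Tuesday, so the first Sunday is March 6 and the fourth is March 27.
1 November 2022 is a Tuesday, so the first Sunday is November 6 and the second is November 13.
At the standard offset (UTC−11:00), 07:00 UTC − 11h = 20:00 Pelesk standard time (rolling into the previous day, 7 November 2022).
The standard-time date in Pelesk, 7 November 2022, lies within the daylight-saving period (27 March – 13 November), so Pelesk is on daylight time, UTC−10:00.
07:00 UTC − 10h = 21:00 Pelesk (rolling into the previous day, 7 November 2022).

21:00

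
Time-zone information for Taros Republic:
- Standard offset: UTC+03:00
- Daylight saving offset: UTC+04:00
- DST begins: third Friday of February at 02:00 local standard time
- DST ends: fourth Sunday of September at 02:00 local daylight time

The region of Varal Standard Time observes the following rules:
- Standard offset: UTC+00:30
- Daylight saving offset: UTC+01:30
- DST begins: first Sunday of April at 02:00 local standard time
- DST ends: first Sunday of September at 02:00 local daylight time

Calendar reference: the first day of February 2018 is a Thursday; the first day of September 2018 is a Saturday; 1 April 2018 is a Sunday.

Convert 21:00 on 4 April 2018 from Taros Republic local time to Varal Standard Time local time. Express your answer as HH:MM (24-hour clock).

18:30

1 February 2018 is a Thursday, so the first Friday is February 2 and the third is February 16.
1 September 2018 is a Saturday, so the first Sunday is September 2 and the fourth is September 23.
Daylight saving runs 16 February – 23 September; 4 April 2018 is inside that window, so Taros Republic is at UTC+04:00.
21:00 Taros Republic − 4h = 17:00 UTC.
1 April 2018 is a Sunday, so the first Sunday is April 1.
1 September 2018 is a Saturday, so the first Sunday is September 2.
At the standard offset (UTC+00:30), 17:00 UTC + 0h30m = 17:30 Varal Standard Time standard time.
The standard-time date in Varal Standard Time, 4 April 2018, falls between 1 April and 2 September, so daylight saving is in effect and Varal Standard Time is at UTC+01:30.
17:00 UTC + 1h30m = 18:30 Varal Standard Time.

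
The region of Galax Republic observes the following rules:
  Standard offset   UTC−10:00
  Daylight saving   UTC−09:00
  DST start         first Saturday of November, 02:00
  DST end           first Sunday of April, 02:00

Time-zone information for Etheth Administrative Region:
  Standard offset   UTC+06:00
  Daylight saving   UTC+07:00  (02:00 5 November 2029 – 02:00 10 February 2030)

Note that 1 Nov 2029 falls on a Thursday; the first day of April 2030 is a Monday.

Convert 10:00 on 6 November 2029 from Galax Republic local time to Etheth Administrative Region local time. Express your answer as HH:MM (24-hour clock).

1 November 2029 is a Thursday, so the first Saturday is November 3.
1 April 2030 is a Monday, so the first Sunday is April 7.
6 November 2029 falls between 3 November 2029 and 7 April 2030, so daylight saving is in effect and Galax Republic is at UTC−09:00.
10:00 Galax Republic + 9h = 19:00 UTC.
At the standard offset (UTC+06:00), 19:00 UTC + 6h = 01:00 Etheth Administrative Region standard time (rolling into the next day, 7 November 2029).
Daylight saving runs 5 November 2029 – 10 February 2030; the standard-time date in Etheth Administrative Region, 7 November 2029, is inside that window, so Etheth Administrative Region is at UTC+07:00.
19:00 UTC + 7h = 02:00 Etheth Administrative Region (rolling into the next day, 7 November 2029).

02:00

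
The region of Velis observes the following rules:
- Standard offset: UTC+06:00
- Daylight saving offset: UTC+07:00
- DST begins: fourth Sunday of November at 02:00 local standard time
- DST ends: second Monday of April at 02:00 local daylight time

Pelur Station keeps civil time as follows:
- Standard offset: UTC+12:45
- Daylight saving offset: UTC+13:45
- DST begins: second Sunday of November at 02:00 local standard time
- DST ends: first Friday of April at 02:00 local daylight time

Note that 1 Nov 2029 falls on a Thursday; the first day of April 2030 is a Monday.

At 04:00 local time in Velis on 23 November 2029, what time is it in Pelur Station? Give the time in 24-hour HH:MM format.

1 November 2029 is a Thursday, so the first Sunday is November 4 and the fourth is November 25.
1 April 2030 is a Monday, so the first Monday is April 1 and the second is April 8.
Daylight saving runs 25 November 2029 – 8 April 2030; 23 November 2029 is outside that window, so Velis is on standard time at UTC+06:00.
04:00 Velis − 6h = 22:00 UTC (rolling into the previous day, 22 November 2029).
1 November 2029 is a Thursday, so the first Sunday is November 4 and the second is November 11.
1 April 2030 is a Monday, so the first Friday is April 5.
At the standard offset (UTC+12:45), 22:00 UTC + 12h45m = 10:45 Pelur Station standard time (rolling into the next day, 23 November 2029).
The standard-time date in Pelur Station, 23 November 2029, lies within the daylight-saving period (11 November 2029 – 5 April 2030), so Pelur Station is on daylight time, UTC+13:45.
22:00 UTC + 13h45m = 11:45 Pelur Station (rolling into the next day, 23 November 2029).

11:45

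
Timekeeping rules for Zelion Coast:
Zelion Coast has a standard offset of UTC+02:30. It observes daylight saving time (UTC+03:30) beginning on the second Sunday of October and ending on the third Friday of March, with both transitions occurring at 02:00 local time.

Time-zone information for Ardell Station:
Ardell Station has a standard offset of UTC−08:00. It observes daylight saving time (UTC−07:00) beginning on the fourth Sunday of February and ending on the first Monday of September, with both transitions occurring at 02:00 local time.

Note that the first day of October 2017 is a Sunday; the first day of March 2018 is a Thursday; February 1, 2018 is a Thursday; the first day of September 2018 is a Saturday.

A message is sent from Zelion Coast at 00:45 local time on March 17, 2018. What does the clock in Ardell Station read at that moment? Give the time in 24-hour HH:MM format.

1 October 2017 is a Sunday, so the first Sunday is October 1 and the second is October 8.
1 March 2018 is a Thursday, so the first Friday is March 2 and the third is March 16.
March 17, 2018 is outside the daylight-saving period (8 October 2017 – 16 March 2018), so Zelion Coast is on standard time, UTC+02:30.
00:45 Zelion Coast − 2h30m = 22:15 UTC (rolling into the previous day, 16 March 2018).
1 February 2018 is a Thursday, so the first Sunday is February 4 and the fourth is February 25.
1 September 2018 is a Saturday, so the first Monday is September 3.
At the standard offset (UTC−08:00), 22:15 UTC − 8h = 14:15 Ardell Station standard time.
The standard-time date in Ardell Station, March 16, 2018, falls between 25 February and 3 September, so daylight saving is in effect and Ardell Station is at UTC−07:00.
22:15 UTC − 7h = 15:15 Ardell Station.

15:15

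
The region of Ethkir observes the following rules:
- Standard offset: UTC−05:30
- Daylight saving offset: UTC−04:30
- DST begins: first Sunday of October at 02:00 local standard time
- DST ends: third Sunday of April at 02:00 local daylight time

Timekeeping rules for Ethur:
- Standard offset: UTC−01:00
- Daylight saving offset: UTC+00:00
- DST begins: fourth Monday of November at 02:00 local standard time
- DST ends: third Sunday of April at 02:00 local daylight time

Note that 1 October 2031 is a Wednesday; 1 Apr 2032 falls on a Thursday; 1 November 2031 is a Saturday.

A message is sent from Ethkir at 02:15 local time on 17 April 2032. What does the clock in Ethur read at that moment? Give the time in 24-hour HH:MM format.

1 October 2031 is a Wednesday, so the first Sunday is October 5.
1 April 2032 is a Thursday, so the first Sunday is April 4 and the third is April 18.
Daylight saving runs 5 October 2031 – 18 April 2032; 17 April 2032 is inside that window, so Ethkir is at UTC−04:30.
02:15 Ethkir + 4h30m = 06:45 UTC.
1 November 2031 is a Saturday, so the first Monday is November 3 and the fourth is November 24.
1 April 2032 is a Thursday, so the first Sunday is April 4 and the third is April 18.
At the standard offset (UTC−01:00), 06:45 UTC − 1h = 05:45 Ethur standard time.
Daylight saving runs 24 November 2031 – 18 April 2032; the standard-time date in Ethur, 17 April 2032, is inside that window, so Ethur is at UTC+00:00.
06:45 UTC + 0h = 06:45 Ethur.

06:45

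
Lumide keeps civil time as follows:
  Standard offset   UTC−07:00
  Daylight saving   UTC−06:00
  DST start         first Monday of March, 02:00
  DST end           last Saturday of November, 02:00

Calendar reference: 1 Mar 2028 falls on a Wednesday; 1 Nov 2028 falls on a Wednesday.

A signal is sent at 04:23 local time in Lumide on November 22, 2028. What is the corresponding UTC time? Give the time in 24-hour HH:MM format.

1 March 2028 is a Wednesday, so the first Monday is March 6.
1 November 2028 is a Wednesday, so Saturdays fall on 4, 11, 18, 25; the last is November 25.
November 22, 2028 falls between 6 March and 25 November, so daylight saving is in effect and Lumide is at UTC−06:00.
04:23 local + 6h = 10:23 UTC.

10:23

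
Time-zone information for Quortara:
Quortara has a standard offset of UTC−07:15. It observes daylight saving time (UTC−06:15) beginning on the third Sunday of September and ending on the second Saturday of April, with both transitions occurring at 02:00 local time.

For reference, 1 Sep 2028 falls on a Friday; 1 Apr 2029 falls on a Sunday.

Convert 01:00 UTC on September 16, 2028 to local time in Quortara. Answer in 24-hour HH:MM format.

17:45

1 September 2028 is a Friday, so the first Sunday is September 3 and the third is September 17.
1 April 2029 is a Sunday, so the first Saturday is April 7 and the second is April 14.
At the standard offset (UTC−07:15), 01:00 UTC − 7h15m = 17:45 Quortara standard time (rolling into the previous day, 15 September 2028).
The standard-time date in Quortara, September 15, 2028, is outside the daylight-saving period (17 September 2028 – 14 April 2029), so Quortara is on standard time, UTC−07:15.
01:00 UTC − 7h15m = 17:45 local (rolling into the previous day, 15 September 2028).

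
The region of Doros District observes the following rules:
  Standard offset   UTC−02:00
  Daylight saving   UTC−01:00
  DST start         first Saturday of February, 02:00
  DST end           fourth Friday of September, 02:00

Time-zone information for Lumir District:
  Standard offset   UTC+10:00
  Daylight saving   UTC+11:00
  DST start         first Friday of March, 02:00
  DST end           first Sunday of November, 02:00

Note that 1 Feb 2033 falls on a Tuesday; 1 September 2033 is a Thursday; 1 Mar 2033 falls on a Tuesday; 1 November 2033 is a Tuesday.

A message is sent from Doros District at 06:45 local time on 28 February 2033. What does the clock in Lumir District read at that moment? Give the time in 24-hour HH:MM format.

17:45

1 February 2033 is a Tuesday, so the first Saturday is February 5.
1 September 2033 is a Thursday, so the first Friday is September 2 and the fourth is September 23.
28 February 2033 lies within the daylight-saving period (5 February – 23 September), so Doros District is on daylight time, UTC−01:00.
06:45 Doros District + 1h = 07:45 UTC.
1 March 2033 is a Tuesday, so the first Friday is March 4.
1 November 2033 is a Tuesday, so the first Sunday is November 6.
At the standard offset (UTC+10:00), 07:45 UTC + 10h = 17:45 Lumir District standard time.
The standard-time date in Lumir District, 28 February 2033, is outside the daylight-saving period (4 March – 6 November), so Lumir District is on standard time, UTC+10:00.
07:45 UTC + 10h = 17:45 Lumir District.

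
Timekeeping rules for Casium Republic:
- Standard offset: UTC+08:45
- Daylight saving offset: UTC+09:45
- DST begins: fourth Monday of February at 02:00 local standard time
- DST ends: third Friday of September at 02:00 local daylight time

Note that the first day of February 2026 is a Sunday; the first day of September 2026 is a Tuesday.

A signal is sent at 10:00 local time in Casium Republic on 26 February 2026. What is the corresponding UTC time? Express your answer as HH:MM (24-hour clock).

00:15

1 February 2026 is a Sunday, so the first Monday is February 2 and the fourth is February 23.
1 September 2026 is a Tuesday, so the first Friday is September 4 and the third is September 18.
26 February 2026 falls between 23 February and 18 September, so daylight saving is in effect and Casium Republic is at UTC+09:45.
10:00 local − 9h45m = 00:15 UTC.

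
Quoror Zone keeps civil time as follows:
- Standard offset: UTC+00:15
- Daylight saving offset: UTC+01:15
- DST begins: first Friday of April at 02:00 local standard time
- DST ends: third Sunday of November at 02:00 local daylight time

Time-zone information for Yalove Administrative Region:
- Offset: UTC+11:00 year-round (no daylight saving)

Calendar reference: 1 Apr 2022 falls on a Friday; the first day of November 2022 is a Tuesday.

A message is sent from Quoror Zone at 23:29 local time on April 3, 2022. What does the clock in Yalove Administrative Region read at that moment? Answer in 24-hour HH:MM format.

09:14

1 April 2022 is a Friday, so the first Friday is April 1.
1 November 2022 is a Tuesday, so the first Sunday is November 6 and the third is November 20.
April 3, 2022 lies within the daylight-saving period (1 April – 20 November), so Quoror Zone is on daylight time, UTC+01:15.
23:29 Quoror Zone − 1h15m = 22:14 UTC.
Yalove Administrative Region stays on UTC+11:00 all year.
22:14 UTC + 11h = 09:14 Yalove Administrative Region (rolling into the next day, 4 April 2022).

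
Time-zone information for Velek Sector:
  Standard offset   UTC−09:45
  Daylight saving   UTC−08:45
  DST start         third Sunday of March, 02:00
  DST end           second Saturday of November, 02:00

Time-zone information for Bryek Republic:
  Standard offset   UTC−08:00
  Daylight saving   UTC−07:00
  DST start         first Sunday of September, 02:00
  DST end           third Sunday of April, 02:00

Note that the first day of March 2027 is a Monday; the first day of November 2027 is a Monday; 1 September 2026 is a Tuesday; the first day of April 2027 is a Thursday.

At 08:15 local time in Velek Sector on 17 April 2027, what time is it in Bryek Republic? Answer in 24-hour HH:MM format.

1 March 2027 is a Monday, so the first Sunday is March 7 and the third is March 21.
1 November 2027 is a Monday, so the first Saturday is November 6 and the second is November 13.
17 April 2027 falls between 21 March and 13 November, so daylight saving is in effect and Velek Sector is at UTC−08:45.
08:15 Velek Sector + 8h45m = 17:00 UTC.
1 September 2026 is a Tuesday, so the first Sunday is September 6.
1 April 2027 is a Thursday, so the first Sunday is April 4 and the third is April 18.
At the standard offset (UTC−08:00), 17:00 UTC − 8h = 09:00 Bryek Republic standard time.
Daylight saving runs 6 September 2026 – 18 April 2027; the standard-time date in Bryek Republic, 17 April 2027, is inside that window, so Bryek Republic is at UTC−07:00.
17:00 UTC − 7h = 10:00 Bryek Republic.

10:00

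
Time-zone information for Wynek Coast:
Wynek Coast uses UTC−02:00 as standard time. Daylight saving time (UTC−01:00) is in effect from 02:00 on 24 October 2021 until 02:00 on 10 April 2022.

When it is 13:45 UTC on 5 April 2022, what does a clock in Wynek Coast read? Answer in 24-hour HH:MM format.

12:45

At the standard offset (UTC−02:00), 13:45 UTC − 2h = 11:45 Wynek Coast standard time.
The standard-time date in Wynek Coast, 5 April 2022, falls between 24 October 2021 and 10 April 2022, so daylight saving is in effect and Wynek Coast is at UTC−01:00.
13:45 UTC − 1h = 12:45 local.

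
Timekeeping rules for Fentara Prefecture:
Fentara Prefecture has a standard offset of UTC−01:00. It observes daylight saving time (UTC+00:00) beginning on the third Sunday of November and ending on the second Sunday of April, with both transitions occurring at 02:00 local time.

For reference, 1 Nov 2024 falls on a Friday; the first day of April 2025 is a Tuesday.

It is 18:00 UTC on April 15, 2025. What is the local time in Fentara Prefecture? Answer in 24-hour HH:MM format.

17:00

1 November 2024 is a Friday, so the first Sunday is November 3 and the third is November 17.
1 April 2025 is a Tuesday, so the first Sunday is April 6 and the second is April 13.
At the standard offset (UTC−01:00), 18:00 UTC − 1h = 17:00 Fentara Prefecture standard time.
The standard-time date in Fentara Prefecture, April 15, 2025, is outside the daylight-saving period (17 November 2024 – 13 April 2025), so Fentara Prefecture is on standard time, UTC−01:00.
18:00 UTC − 1h = 17:00 local.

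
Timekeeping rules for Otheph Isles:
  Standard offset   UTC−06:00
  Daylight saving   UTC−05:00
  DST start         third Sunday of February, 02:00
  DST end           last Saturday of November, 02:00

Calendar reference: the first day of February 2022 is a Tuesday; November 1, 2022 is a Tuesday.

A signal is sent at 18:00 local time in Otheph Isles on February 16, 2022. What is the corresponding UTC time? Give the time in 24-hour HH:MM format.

00:00

1 February 2022 is a Tuesday, so the first Sunday is February 6 and the third is February 20.
1 November 2022 is a Tuesday, so Saturdays fall on 5, 12, 19, 26; the last is November 26.
Daylight saving runs 20 February – 26 November; February 16, 2022 is outside that window, so Otheph Isles is on standard time at UTC−06:00.
18:00 local + 6h = 00:00 UTC (rolling into the next day, 17 February 2022).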